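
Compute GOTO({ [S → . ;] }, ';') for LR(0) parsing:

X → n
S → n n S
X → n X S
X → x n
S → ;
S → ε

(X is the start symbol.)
GOTO(I, ';') = CLOSURE({ [A → αX.β] : [A → α.Xβ] ∈ I, X = ';' })

Items with dot before ';', with the dot advanced:
  [S → . ;] → [S → ; .]
Closure adds nothing (no advanced item has the dot before a non-terminal).

GOTO = { [S → ; .] }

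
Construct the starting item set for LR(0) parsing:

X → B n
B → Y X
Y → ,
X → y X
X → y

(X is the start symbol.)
First, augment the grammar with X' → X
I₀ = CLOSURE({ [X' → . X] }):
  [X' → . X] has the dot before X: add [X → . B n], [X → . y X], [X → . y]
  [X → . B n] has the dot before B: add [B → . Y X]
  [B → . Y X] has the dot before Y: add [Y → . ,]
No further items can be added.

I₀ = { [B → . Y X], [X → . B n], [X → . y X], [X → . y], [X' → . X], [Y → . ,] }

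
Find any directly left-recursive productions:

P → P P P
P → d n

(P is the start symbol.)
Direct left recursion occurs when N → N α for some non-terminal N (the right-hand side begins with the left-hand side itself).

P → P P P: LEFT RECURSIVE (starts with P)
P → d n: starts with d

The grammar has direct left recursion on: P.

Answer: Yes, P is left-recursive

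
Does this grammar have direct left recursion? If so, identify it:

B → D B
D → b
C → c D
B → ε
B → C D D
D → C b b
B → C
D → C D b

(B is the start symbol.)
B → D B: starts with D
D → b: starts with b
C → c D: starts with c
B → ε: starts with ε
B → C D D: starts with C
D → C b b: starts with C
B → C: starts with C
D → C D b: starts with C

No direct left recursion found.

Answer: No direct left recursion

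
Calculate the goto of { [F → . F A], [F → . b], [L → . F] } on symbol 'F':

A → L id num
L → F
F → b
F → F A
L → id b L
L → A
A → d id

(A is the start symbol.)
GOTO(I, 'F') = CLOSURE({ [A → αX.β] : [A → α.Xβ] ∈ I, X = 'F' })

Items with dot before 'F', with the dot advanced:
  [F → . F A] → [F → F . A]
  [L → . F] → [L → F .]
Closure of the advanced items:
  [F → F . A] has the dot before A: add [A → . L id num], [A → . d id]
  [A → . L id num] has the dot before L: add [L → . F], [L → . id b L], [L → . A]
  [L → . F] has the dot before F: add [F → . b], [F → . F A]

GOTO = { [A → . L id num], [A → . d id], [F → . F A], [F → . b], [F → F . A], [L → . A], [L → . F], [L → . id b L], [L → F .] }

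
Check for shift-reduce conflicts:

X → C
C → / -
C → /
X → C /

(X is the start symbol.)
Yes — I1: [C → / .] vs [C → / . -]; I2: [X → C .] vs [X → C . /]

A shift-reduce conflict occurs when an LR(0) state has both:
  - a complete (reduce) item [A → α .] (dot at the end), and
  - a shift item [B → β . c γ] (dot before a terminal).

Augment with X' → X and build the canonical LR(0) collection (I0 = CLOSURE({[X' → . X]}), then GOTO on every symbol after a dot until no new states appear). It has 6 states:
  I0: { [C → . / -], [C → . /], [X → . C /], [X → . C], [X' → . X] }  — shift
  I1: { [C → / . -], [C → / .] }  — shift, reduce
  I2: { [X → C . /], [X → C .] }  — shift, reduce
  I3: { [X' → X .] }  — accept
  I4: { [X → C / .] }  — reduce
  I5: { [C → / - .] }  — reduce

I1 contains reduce item [C → / .] and shift item [C → / . -] — shift-reduce conflict.
I2 contains reduce item [X → C .] and shift item [X → C . /] — shift-reduce conflict.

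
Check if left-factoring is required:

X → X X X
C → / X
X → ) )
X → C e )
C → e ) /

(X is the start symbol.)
No, left-factoring is not needed

Left-factoring is needed when two productions for the same non-terminal
share a common prefix on the right-hand side.

Productions for X:
  X → X X X
  X → ) )
  X → C e )
Productions for C:
  C → / X
  C → e ) /

No common prefixes found.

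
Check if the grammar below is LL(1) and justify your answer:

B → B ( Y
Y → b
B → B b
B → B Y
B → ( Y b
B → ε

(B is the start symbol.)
A grammar is LL(1) if for each non-terminal N with multiple productions, the predict sets of those productions are pairwise disjoint, where PREDICT(N → α) = (FIRST(α) \ {ε}) ∪ (FOLLOW(N) if α ⇒* ε).

Relevant sets:
  FIRST(B) = { '(', 'b', ε }
  FIRST(Y) = { 'b' }
  FOLLOW(B) = { $, '(', 'b' }

For B:
  PREDICT(B → B '(' Y) = { '(', 'b' }
  PREDICT(B → B b) = { '(', 'b' }
  PREDICT(B → B Y) = { '(', 'b' }
  PREDICT(B → '(' Y b) = { '(' }
  PREDICT(B → ε) = { $, '(', 'b' }
Y has a single production, so nothing to check there.

Conflict found: Predict set conflict for B: { '(', 'b' }
The grammar is NOT LL(1).

Answer: No. Predict set conflict for B: { '(', 'b' }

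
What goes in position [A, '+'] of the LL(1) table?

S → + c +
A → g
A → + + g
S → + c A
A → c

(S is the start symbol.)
A → + + g

To find M[A, '+'], we find productions for A where '+' is in the predict set (PREDICT(N → α) = (FIRST(α) \ {ε}) ∪ (FOLLOW(N) if α ⇒* ε)).

A → g: PREDICT = { 'g' }
A → + + g: PREDICT = { '+' }
  '+' is in predict set, so this production goes in M[A, '+']
A → c: PREDICT = { 'c' }

M[A, '+'] = A → + + g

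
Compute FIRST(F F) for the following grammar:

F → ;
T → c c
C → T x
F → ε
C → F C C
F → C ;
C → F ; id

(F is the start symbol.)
{ ';', 'c', ε }

FIRST sets of the non-terminals involved (from the grammar, by fixed-point iteration):
  FIRST(F) = { ';', 'c', ε }

To compute FIRST(F F), process the symbols left to right:
Symbol F is a non-terminal. Add FIRST(F) \ {ε} = { ';', 'c' }
F is nullable (ε ∈ FIRST(F)), continue to the next symbol.
Symbol F is a non-terminal. Add FIRST(F) \ {ε} = { ';', 'c' }
F is nullable (ε ∈ FIRST(F)), continue to the next symbol.
All symbols are nullable, so ε is in the result.
FIRST(F F) = { ';', 'c', ε }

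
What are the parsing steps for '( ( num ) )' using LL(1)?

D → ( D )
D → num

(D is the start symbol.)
Stack is shown with the top on the left.

Stack      Input          Action
--------------------------------
D $        ( ( num ) ) $  output D → ( D )
( D ) $    ( ( num ) ) $  match '('
D ) $      ( num ) ) $    output D → ( D )
( D ) ) $  ( num ) ) $    match '('
D ) ) $    num ) ) $      output D → num
num ) ) $  num ) ) $      match 'num'
) ) $      ) ) $          match ')'
) $        ) $            match ')'
$          $              accept

The string is accepted.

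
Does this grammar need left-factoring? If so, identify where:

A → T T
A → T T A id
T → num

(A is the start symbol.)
Left-factoring is needed when two productions for the same non-terminal
share a common prefix on the right-hand side.

Productions for A:
  A → T T
  A → T T A id

Found common prefix 'T T' in productions for A

Answer: Yes, A has productions with common prefix 'T T'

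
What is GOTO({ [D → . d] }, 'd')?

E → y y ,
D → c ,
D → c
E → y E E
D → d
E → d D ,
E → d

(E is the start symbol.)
GOTO(I, 'd') = CLOSURE({ [A → αX.β] : [A → α.Xβ] ∈ I, X = 'd' })

Items with dot before 'd', with the dot advanced:
  [D → . d] → [D → d .]
Closure adds nothing (no advanced item has the dot before a non-terminal).

GOTO = { [D → d .] }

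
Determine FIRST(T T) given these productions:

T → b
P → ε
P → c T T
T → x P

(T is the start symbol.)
FIRST sets of the non-terminals involved (from the grammar, by fixed-point iteration):
  FIRST(T) = { 'b', 'x' }

To compute FIRST(T T), process the symbols left to right:
Symbol T is a non-terminal. Add FIRST(T) \ {ε} = { 'b', 'x' }
T is not nullable (ε ∉ FIRST(T)), so stop here.
FIRST(T T) = { 'b', 'x' }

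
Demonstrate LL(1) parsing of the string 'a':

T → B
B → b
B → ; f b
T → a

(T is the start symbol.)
LL(1) parsing maintains a stack (initially the start symbol over $) and the input. At each step: if the stack top is a terminal, match it against the current input token; if it is a non-terminal N, replace it with the RHS of M[N, lookahead] (the unique production whose predict set contains the lookahead).

Stack is shown with the top on the left.

Stack  Input  Action
--------------------
T $    a $    output T → a
a $    a $    match 'a'
$      $      accept

The string is accepted.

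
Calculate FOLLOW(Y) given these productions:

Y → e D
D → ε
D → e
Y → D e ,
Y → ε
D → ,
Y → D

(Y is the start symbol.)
{ $ }

To compute FOLLOW(Y), find every occurrence of Y on a right-hand side N → α Y β: add FIRST(β) \ {ε}, and if β is empty or nullable also add FOLLOW(N). Iterate to a fixed point.

Y is the start symbol, so $ ∈ FOLLOW(Y).
Y does not occur on any right-hand side.

Taking the union: FOLLOW(Y) = { $ }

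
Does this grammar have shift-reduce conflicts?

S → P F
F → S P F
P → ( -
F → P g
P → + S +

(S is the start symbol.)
Augment with S' → S and build the canonical LR(0) collection (I0 = CLOSURE({[S' → . S]}), then GOTO on every symbol after a dot until no new states appear). It has 14 states:
  I0: { [P → . ( -], [P → . + S +], [S → . P F], [S' → . S] }  — shift
  I1: { [P → ( . -] }  — shift
  I2: { [P → + . S +], [P → . ( -], [P → . + S +], [S → . P F] }  — shift
  I3: { [F → . P g], [F → . S P F], [P → . ( -], [P → . + S +], [S → . P F], [S → P . F] }  — shift
  I4: { [S' → S .] }  — accept
  I5: { [S → P F .] }  — reduce
  I6: { [F → . P g], [F → . S P F], [F → P . g], [P → . ( -], [P → . + S +], [S → . P F], [S → P . F] }  — shift
  I7: { [F → S . P F], [P → . ( -], [P → . + S +] }  — shift
  I8: { [F → . P g], [F → . S P F], [F → S P . F], [P → . ( -], [P → . + S +], [S → . P F] }  — shift
  I9: { [F → S P F .] }  — reduce
  I10: { [F → P g .] }  — reduce
  I11: { [P → + S . +] }  — shift
  I12: { [P → + S + .] }  — reduce
  I13: { [P → ( - .] }  — reduce

No state contains both a complete item and a shift item.

Answer: No shift-reduce conflicts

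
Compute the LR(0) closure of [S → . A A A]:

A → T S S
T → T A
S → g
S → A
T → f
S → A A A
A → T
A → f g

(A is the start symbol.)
To compute CLOSURE, for each item [A → α.Bβ] where B is a non-terminal, add [B → .γ] for all productions B → γ; repeat for the newly added items until nothing changes.

Start with: [S → . A A A]
  [S → . A A A] has the dot before A: add [A → . T S S], [A → . T], [A → . f g]
  [A → . T S S] has the dot before T: add [T → . T A], [T → . f]
No further items can be added.

CLOSURE = { [A → . T S S], [A → . T], [A → . f g], [S → . A A A], [T → . T A], [T → . f] }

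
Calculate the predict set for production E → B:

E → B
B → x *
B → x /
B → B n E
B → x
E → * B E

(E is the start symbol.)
{ 'x' }

PREDICT(E → B) = (FIRST(RHS) \ {ε}) ∪ (FOLLOW(E) if ε ∈ FIRST(RHS), i.e. RHS ⇒* ε)
FIRST(B) = { 'x' }
FIRST(B) = { 'x' }
ε ∉ FIRST(B), so FOLLOW(E) is not added.
PREDICT(E → B) = { 'x' }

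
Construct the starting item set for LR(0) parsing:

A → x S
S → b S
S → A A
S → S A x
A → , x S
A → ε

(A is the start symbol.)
{ [A → . , x S], [A → . x S], [A → .], [A' → . A] }

First, augment the grammar with A' → A
I₀ = CLOSURE({ [A' → . A] }):
  [A' → . A] has the dot before A: add [A → . x S], [A → . , x S], [A → .]
No further items can be added.

I₀ = { [A → . , x S], [A → . x S], [A → .], [A' → . A] }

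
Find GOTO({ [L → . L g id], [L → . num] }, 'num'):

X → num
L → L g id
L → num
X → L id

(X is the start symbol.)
GOTO(I, 'num') = CLOSURE({ [A → αX.β] : [A → α.Xβ] ∈ I, X = 'num' })

Items with dot before 'num', with the dot advanced:
  [L → . num] → [L → num .]
Closure adds nothing (no advanced item has the dot before a non-terminal).

GOTO = { [L → num .] }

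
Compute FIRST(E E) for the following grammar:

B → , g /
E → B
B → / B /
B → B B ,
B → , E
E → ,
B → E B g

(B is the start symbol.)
{ ',', '/' }

FIRST sets of the non-terminals involved (from the grammar, by fixed-point iteration):
  FIRST(E) = { ',', '/' }

To compute FIRST(E E), process the symbols left to right:
Symbol E is a non-terminal. Add FIRST(E) \ {ε} = { ',', '/' }
E is not nullable (ε ∉ FIRST(E)), so stop here.
FIRST(E E) = { ',', '/' }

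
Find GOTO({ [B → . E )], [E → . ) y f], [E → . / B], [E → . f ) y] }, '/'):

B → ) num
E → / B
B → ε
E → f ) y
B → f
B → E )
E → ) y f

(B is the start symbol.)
GOTO(I, '/') = CLOSURE({ [A → αX.β] : [A → α.Xβ] ∈ I, X = '/' })

Items with dot before '/', with the dot advanced:
  [E → . / B] → [E → / . B]
Closure of the advanced items:
  [E → / . B] has the dot before B: add [B → . ) num], [B → .], [B → . f], [B → . E )]
  [B → . E )] has the dot before E: add [E → . / B], [E → . f ) y], [E → . ) y f]

GOTO = { [B → . ) num], [B → . E )], [B → . f], [B → .], [E → . ) y f], [E → . / B], [E → . f ) y], [E → / . B] }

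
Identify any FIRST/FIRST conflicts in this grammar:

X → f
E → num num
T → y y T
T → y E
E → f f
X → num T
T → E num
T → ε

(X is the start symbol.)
Yes. T → y y T / T → y E on { 'y' }

FIRST sets of the non-terminals at (or reachable through a nullable prefix from) the front of some alternative:
  FIRST(E) = { 'f', 'num' }

Productions for X:
  X → f: FIRST = { 'f' }
  X → num T: FIRST = { 'num' }
Productions for E:
  E → num num: FIRST = { 'num' }
  E → f f: FIRST = { 'f' }
Productions for T:
  T → y y T: FIRST = { 'y' }
  T → y E: FIRST = { 'y' }
  T → E num: FIRST = { 'f', 'num' }
  T → ε: FIRST = { ε }

Conflict for T: T → y y T and T → y E
  Overlap: { 'y' }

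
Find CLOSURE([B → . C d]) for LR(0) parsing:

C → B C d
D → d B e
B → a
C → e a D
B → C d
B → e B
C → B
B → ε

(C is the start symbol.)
{ [B → . C d], [B → . a], [B → . e B], [B → .], [C → . B C d], [C → . B], [C → . e a D] }

To compute CLOSURE, for each item [A → α.Bβ] where B is a non-terminal, add [B → .γ] for all productions B → γ; repeat for the newly added items until nothing changes.

Start with: [B → . C d]
  [B → . C d] has the dot before C: add [C → . B C d], [C → . e a D], [C → . B]
  [C → . B C d] has the dot before B: add [B → . a], [B → . e B], [B → .]
No further items can be added.

CLOSURE = { [B → . C d], [B → . a], [B → . e B], [B → .], [C → . B C d], [C → . B], [C → . e a D] }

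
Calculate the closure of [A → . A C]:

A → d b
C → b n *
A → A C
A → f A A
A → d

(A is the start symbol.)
{ [A → . A C], [A → . d b], [A → . d], [A → . f A A] }

Start with: [A → . A C]
  [A → . A C] has the dot before A: add [A → . d b], [A → . f A A], [A → . d]
No further items can be added.

CLOSURE = { [A → . A C], [A → . d b], [A → . d], [A → . f A A] }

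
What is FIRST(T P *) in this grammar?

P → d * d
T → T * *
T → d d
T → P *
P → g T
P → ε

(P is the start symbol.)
{ '*', 'd', 'g' }

FIRST sets of the non-terminals involved (from the grammar, by fixed-point iteration):
  FIRST(T) = { '*', 'd', 'g' }

To compute FIRST(T P *), process the symbols left to right:
Symbol T is a non-terminal. Add FIRST(T) \ {ε} = { '*', 'd', 'g' }
T is not nullable (ε ∉ FIRST(T)), so stop here.
FIRST(T P *) = { '*', 'd', 'g' }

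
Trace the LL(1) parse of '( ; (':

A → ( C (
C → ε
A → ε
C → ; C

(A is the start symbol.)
Stack is shown with the top on the left.

Stack    Input    Action
------------------------
A $      ( ; ( $  output A → ( C (
( C ( $  ( ; ( $  match '('
C ( $    ; ( $    output C → ; C
; C ( $  ; ( $    match ';'
C ( $    ( $      output C → ε
( $      ( $      match '('
$        $        accept

The string is accepted.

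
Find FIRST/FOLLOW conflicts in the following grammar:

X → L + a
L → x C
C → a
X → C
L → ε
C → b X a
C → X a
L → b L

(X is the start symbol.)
No FIRST/FOLLOW conflicts.

Nullable non-terminals: L.

L: nullable alternative(s) L → ε; FOLLOW(L) = { '+' }
  L → x C: FIRST \ {ε} = { 'x' } — disjoint from FOLLOW(L)
  L → ε: FIRST \ {ε} = { } — this is the only nullable alternative, skip
  L → b L: FIRST \ {ε} = { 'b' } — disjoint from FOLLOW(L)

C, X have no nullable alternative, so no FIRST/FOLLOW check is needed there.

No FIRST/FOLLOW conflicts found.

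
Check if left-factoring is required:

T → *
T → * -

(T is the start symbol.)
Yes, T has productions with common prefix '*'

Left-factoring is needed when two productions for the same non-terminal
share a common prefix on the right-hand side.

Productions for T:
  T → *
  T → * -

Found common prefix '*' in productions for T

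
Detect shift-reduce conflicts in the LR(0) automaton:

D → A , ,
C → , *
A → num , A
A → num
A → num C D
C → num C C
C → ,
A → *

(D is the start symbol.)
Yes — I4: [A → num .] vs [A → num . , A]; I5: [C → , .] vs [A → . *]; I8: [C → , .] vs [C → , . *]

A shift-reduce conflict occurs when an LR(0) state has both:
  - a complete (reduce) item [A → α .] (dot at the end), and
  - a shift item [B → β . c γ] (dot before a terminal).

Augment with D' → D and build the canonical LR(0) collection (I0 = CLOSURE({[D' → . D]}), then GOTO on every symbol after a dot until no new states appear). It has 17 states:
  I0: { [A → . *], [A → . num , A], [A → . num C D], [A → . num], [D → . A , ,], [D' → . D] }  — shift
  I1: { [A → * .] }  — reduce
  I2: { [D → A . , ,] }  — shift
  I3: { [D' → D .] }  — accept
  I4: { [A → num . , A], [A → num . C D], [A → num .], [C → . , *], [C → . ,], [C → . num C C] }  — shift, reduce
  I5: { [A → . *], [A → . num , A], [A → . num C D], [A → . num], [A → num , . A], [C → , . *], [C → , .] }  — shift, reduce
  I6: { [A → . *], [A → . num , A], [A → . num C D], [A → . num], [A → num C . D], [D → . A , ,] }  — shift
  I7: { [C → . , *], [C → . ,], [C → . num C C], [C → num . C C] }  — shift
  I8: { [C → , . *], [C → , .] }  — shift, reduce
  I9: { [C → . , *], [C → . ,], [C → . num C C], [C → num C . C] }  — shift
  I10: { [C → num C C .] }  — reduce
  I11: { [C → , * .] }  — reduce
  I12: { [A → num C D .] }  — reduce
  I13: { [A → * .], [C → , * .] }  — 2 reduces
  I14: { [A → num , A .] }  — reduce
  I15: { [D → A , . ,] }  — shift
  I16: { [D → A , , .] }  — reduce

I4 contains reduce item [A → num .] and shift items [A → num . , A], [C → . ,], [C → . , *], [C → . num C C] — shift-reduce conflict.
I5 contains reduce item [C → , .] and shift items [A → . *], [A → . num], [A → . num , A], [A → . num C D], [C → , . *] — shift-reduce conflict.
I8 contains reduce item [C → , .] and shift item [C → , . *] — shift-reduce conflict.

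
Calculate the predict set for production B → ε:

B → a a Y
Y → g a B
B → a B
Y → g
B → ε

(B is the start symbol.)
PREDICT(B → ε) = (FIRST(RHS) \ {ε}) ∪ (FOLLOW(B) if ε ∈ FIRST(RHS), i.e. RHS ⇒* ε)
The right-hand side is ε (FIRST(ε) = { ε }), so the predict set is FOLLOW(B) = { $ }
PREDICT(B → ε) = { $ }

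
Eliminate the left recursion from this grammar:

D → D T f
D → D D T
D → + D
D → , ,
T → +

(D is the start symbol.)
D is directly left-recursive. The standard transformation for
  A → A α₁ | ... | A α_m | β₁ | ... | β_n
is
  A  → β₁ A' | ... | β_n A'
  A' → α₁ A' | ... | α_m A' | ε

D → + D becomes D → + D D'
D → , , becomes D → , , D'
D → D T f becomes D' → T f D'
D → D D T becomes D' → D T D'
Add D' → ε

Productions for other non-terminals are unchanged:
  T → +

Resulting grammar:
D → + D D'
D → , , D'
D' → T f D'
D' → D T D'
D' → ε
T → +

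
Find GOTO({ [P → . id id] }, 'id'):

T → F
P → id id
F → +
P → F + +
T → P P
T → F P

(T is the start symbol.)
GOTO(I, 'id') = CLOSURE({ [A → αX.β] : [A → α.Xβ] ∈ I, X = 'id' })

Items with dot before 'id', with the dot advanced:
  [P → . id id] → [P → id . id]
Closure adds nothing (no advanced item has the dot before a non-terminal).

GOTO = { [P → id . id] }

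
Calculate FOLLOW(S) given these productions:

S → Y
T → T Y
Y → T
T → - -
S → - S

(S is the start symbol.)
S is the start symbol, so $ ∈ FOLLOW(S).
In S → - S: S is at the end; this adds FOLLOW(S) to itself — nothing new

Taking the union: FOLLOW(S) = { $ }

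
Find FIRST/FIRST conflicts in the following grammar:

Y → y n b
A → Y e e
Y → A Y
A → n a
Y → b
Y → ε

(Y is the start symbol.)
Yes. Y → y n b / Y → A Y on { 'y' }; Y → A Y / Y → b on { 'b' }; A → Y e e / A → n a on { 'n' }

A FIRST/FIRST conflict occurs when two productions N → α and N → β for the same non-terminal have FIRST(α) ∩ FIRST(β) ≠ ∅ (with ε ∈ FIRST of a nullable right-hand side, so two nullable alternatives also conflict).

FIRST sets of the non-terminals at (or reachable through a nullable prefix from) the front of some alternative:
  FIRST(A) = { 'b', 'e', 'n', 'y' }
  FIRST(Y) = { 'b', 'e', 'n', 'y', ε }

Productions for Y:
  Y → y n b: FIRST = { 'y' }
  Y → A Y: FIRST = { 'b', 'e', 'n', 'y' }
  Y → b: FIRST = { 'b' }
  Y → ε: FIRST = { ε }
Productions for A:
  A → Y e e: FIRST = { 'b', 'e', 'n', 'y' }
  A → n a: FIRST = { 'n' }

Conflict for Y: Y → y n b and Y → A Y
  Overlap: { 'y' }
Conflict for Y: Y → A Y and Y → b
  Overlap: { 'b' }
Conflict for A: A → Y e e and A → n a
  Overlap: { 'n' }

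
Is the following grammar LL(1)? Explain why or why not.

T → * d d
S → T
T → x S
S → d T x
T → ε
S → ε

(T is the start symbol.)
No. Predict set conflict for T: { 'x' }

Relevant sets:
  FIRST(T) = { '*', 'x', ε }
  FOLLOW(T) = { $, 'x' }
  FOLLOW(S) = { $, 'x' }

For T:
  PREDICT(T → '*' d d) = { '*' }
  PREDICT(T → x S) = { 'x' }
  PREDICT(T → ε) = { $, 'x' }
For S:
  PREDICT(S → T) = { $, '*', 'x' }
  PREDICT(S → d T x) = { 'd' }
  PREDICT(S → ε) = { $, 'x' }

Conflict found: Predict set conflict for T: { 'x' }
The grammar is NOT LL(1).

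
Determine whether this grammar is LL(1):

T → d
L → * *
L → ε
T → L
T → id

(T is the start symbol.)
A grammar is LL(1) if for each non-terminal N with multiple productions, the predict sets of those productions are pairwise disjoint, where PREDICT(N → α) = (FIRST(α) \ {ε}) ∪ (FOLLOW(N) if α ⇒* ε).

Relevant sets:
  FIRST(L) = { '*', ε }
  FOLLOW(T) = { $ }
  FOLLOW(L) = { $ }

For T:
  PREDICT(T → d) = { 'd' }
  PREDICT(T → L) = { $, '*' }
  PREDICT(T → id) = { 'id' }
For L:
  PREDICT(L → '*' '*') = { '*' }
  PREDICT(L → ε) = { $ }

All predict sets are disjoint. The grammar IS LL(1).

Answer: Yes, the grammar is LL(1).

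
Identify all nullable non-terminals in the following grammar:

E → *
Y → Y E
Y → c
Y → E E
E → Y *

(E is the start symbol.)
A non-terminal is nullable if it can derive ε (the empty string): either it has an ε-production, or it has a production whose right-hand side consists entirely of nullable non-terminals.

There are no ε-productions, so no non-terminal can derive ε.
No non-terminals are nullable.

Answer: None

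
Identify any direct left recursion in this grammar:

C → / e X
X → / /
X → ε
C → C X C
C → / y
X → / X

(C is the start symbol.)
Direct left recursion occurs when N → N α for some non-terminal N (the right-hand side begins with the left-hand side itself).

C → / e X: starts with '/'
X → / /: starts with '/'
X → ε: starts with ε
C → C X C: LEFT RECURSIVE (starts with C)
C → / y: starts with '/'
X → / X: starts with '/'

The grammar has direct left recursion on: C.

Answer: Yes, C is left-recursive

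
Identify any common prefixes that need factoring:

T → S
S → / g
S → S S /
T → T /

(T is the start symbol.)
No, left-factoring is not needed

Left-factoring is needed when two productions for the same non-terminal
share a common prefix on the right-hand side.

Productions for T:
  T → S
  T → T /
Productions for S:
  S → / g
  S → S S /

No common prefixes found.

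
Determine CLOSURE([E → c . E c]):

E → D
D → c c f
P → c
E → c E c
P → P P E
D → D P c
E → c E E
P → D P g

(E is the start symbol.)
To compute CLOSURE, for each item [A → α.Bβ] where B is a non-terminal, add [B → .γ] for all productions B → γ; repeat for the newly added items until nothing changes.

Start with: [E → c . E c]
  [E → c . E c] has the dot before E: add [E → . D], [E → . c E c], [E → . c E E]
  [E → . D] has the dot before D: add [D → . c c f], [D → . D P c]
No further items can be added.

CLOSURE = { [D → . D P c], [D → . c c f], [E → . D], [E → . c E E], [E → . c E c], [E → c . E c] }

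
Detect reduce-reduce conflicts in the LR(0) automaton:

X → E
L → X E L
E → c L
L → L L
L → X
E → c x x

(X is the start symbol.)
A reduce-reduce conflict occurs when an LR(0) state has two complete items [A → α .] and [B → β .] — both call for a reduction, and with no lookahead the parser cannot choose between them.

Augment with X' → X and build the canonical LR(0) collection (I0 = CLOSURE({[X' → . X]}), then GOTO on every symbol after a dot until no new states appear). It has 11 states:
  I0: { [E → . c L], [E → . c x x], [X → . E], [X' → . X] }  — shift
  I1: { [X → E .] }  — reduce
  I2: { [X' → X .] }  — accept
  I3: { [E → . c L], [E → . c x x], [E → c . L], [E → c . x x], [L → . L L], [L → . X E L], [L → . X], [X → . E] }  — shift
  I4: { [E → . c L], [E → . c x x], [E → c L .], [L → . L L], [L → . X E L], [L → . X], [L → L . L], [X → . E] }  — shift, reduce
  I5: { [E → . c L], [E → . c x x], [L → X . E L], [L → X .] }  — shift, reduce
  I6: { [E → c x . x] }  — shift
  I7: { [E → c x x .] }  — reduce
  I8: { [E → . c L], [E → . c x x], [L → . L L], [L → . X E L], [L → . X], [L → X E . L], [X → . E] }  — shift
  I9: { [E → . c L], [E → . c x x], [L → . L L], [L → . X E L], [L → . X], [L → L . L], [L → X E L .], [X → . E] }  — shift, reduce
  I10: { [E → . c L], [E → . c x x], [L → . L L], [L → . X E L], [L → . X], [L → L . L], [L → L L .], [X → . E] }  — shift, reduce

No state contains more than one complete item.

Answer: No reduce-reduce conflicts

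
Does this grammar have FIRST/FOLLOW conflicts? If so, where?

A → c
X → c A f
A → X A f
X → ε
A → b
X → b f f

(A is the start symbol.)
Yes. X → c A f with FOLLOW(X) on { 'c' }; X → b f f with FOLLOW(X) on { 'b' }

A FIRST/FOLLOW conflict occurs when a non-terminal N has a nullable alternative N → β (β ⇒* ε) and another alternative N → α with FIRST(α) ∩ FOLLOW(N) ≠ ∅: on such a lookahead the parser cannot decide between expanding α and letting N vanish via β.

Nullable non-terminals: X.

X: nullable alternative(s) X → ε; FOLLOW(X) = { 'b', 'c' }
  X → c A f: FIRST \ {ε} = { 'c' } — overlaps FOLLOW(X) on { 'c' }: CONFLICT
  X → ε: FIRST \ {ε} = { } — this is the only nullable alternative, skip
  X → b f f: FIRST \ {ε} = { 'b' } — overlaps FOLLOW(X) on { 'b' }: CONFLICT

A has no nullable alternative, so no FIRST/FOLLOW check is needed there.

So the grammar has 2 FIRST/FOLLOW conflicts (marked CONFLICT above).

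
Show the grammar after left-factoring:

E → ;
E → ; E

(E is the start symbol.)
E → ; E'
E' → ε
E' → E

Left-factoring transforms A → αβ₁ | αβ₂ into A → αA' and A' → β₁ | β₂
(α is the longest common prefix among the alternatives). Repeat until
no nonterminal has two alternatives with a common prefix.

Round 1: E has alternatives sharing prefix ';'. Introduce E': E → ; E'
  Add: E' → ε
  Add: E' → E

No remaining common prefixes — done.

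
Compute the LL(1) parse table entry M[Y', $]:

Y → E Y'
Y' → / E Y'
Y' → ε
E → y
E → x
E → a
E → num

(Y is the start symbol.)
Y' → ε

To find M[Y', $], we find productions for Y' where $ is in the predict set (PREDICT(N → α) = (FIRST(α) \ {ε}) ∪ (FOLLOW(N) if α ⇒* ε)).

Relevant sets:
  FOLLOW(Y') = { $ }

Y' → / E Y': PREDICT = { '/' }
Y' → ε: PREDICT = { $ }
  $ is in predict set, so this production goes in M[Y', $]

M[Y', $] = Y' → ε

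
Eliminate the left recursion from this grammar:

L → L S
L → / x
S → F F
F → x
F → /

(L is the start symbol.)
L is directly left-recursive. The standard transformation for
  A → A α₁ | ... | A α_m | β₁ | ... | β_n
is
  A  → β₁ A' | ... | β_n A'
  A' → α₁ A' | ... | α_m A' | ε

L → / x becomes L → / x L'
L → L S becomes L' → S L'
Add L' → ε

Productions for other non-terminals are unchanged:
  S → F F
  F → x
  F → /

Resulting grammar:
L → / x L'
L' → S L'
L' → ε
S → F F
F → x
F → /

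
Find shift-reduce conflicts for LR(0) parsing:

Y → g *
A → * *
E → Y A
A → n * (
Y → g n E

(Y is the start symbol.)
No shift-reduce conflicts

A shift-reduce conflict occurs when an LR(0) state has both:
  - a complete (reduce) item [A → α .] (dot at the end), and
  - a shift item [B → β . c γ] (dot before a terminal).

Augment with Y' → Y and build the canonical LR(0) collection (I0 = CLOSURE({[Y' → . Y]}), then GOTO on every symbol after a dot until no new states appear). It has 13 states:
  I0: { [Y → . g *], [Y → . g n E], [Y' → . Y] }  — shift
  I1: { [Y' → Y .] }  — accept
  I2: { [Y → g . *], [Y → g . n E] }  — shift
  I3: { [Y → g * .] }  — reduce
  I4: { [E → . Y A], [Y → . g *], [Y → . g n E], [Y → g n . E] }  — shift
  I5: { [Y → g n E .] }  — reduce
  I6: { [A → . * *], [A → . n * (], [E → Y . A] }  — shift
  I7: { [A → * . *] }  — shift
  I8: { [E → Y A .] }  — reduce
  I9: { [A → n . * (] }  — shift
  I10: { [A → n * . (] }  — shift
  I11: { [A → n * ( .] }  — reduce
  I12: { [A → * * .] }  — reduce

No state contains both a complete item and a shift item.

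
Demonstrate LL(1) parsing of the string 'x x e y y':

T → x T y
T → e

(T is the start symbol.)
Stack is shown with the top on the left.

Stack      Input        Action
------------------------------
T $        x x e y y $  output T → x T y
x T y $    x x e y y $  match 'x'
T y $      x e y y $    output T → x T y
x T y y $  x e y y $    match 'x'
T y y $    e y y $      output T → e
e y y $    e y y $      match 'e'
y y $      y y $        match 'y'
y $        y $          match 'y'
$          $            accept

The string is accepted.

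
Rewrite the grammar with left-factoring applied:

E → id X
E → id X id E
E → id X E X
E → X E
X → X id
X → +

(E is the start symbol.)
Left-factoring transforms A → αβ₁ | αβ₂ into A → αA' and A' → β₁ | β₂
(α is the longest common prefix among the alternatives). Repeat until
no nonterminal has two alternatives with a common prefix.

Round 1: E has alternatives sharing prefix 'id X'. Introduce E': E → id X E'
  Add: E' → ε
  Add: E' → id E
  Add: E' → E X

No remaining common prefixes — done.

Resulting grammar:
E → id X E'
E' → ε
E' → id E
E' → E X
E → X E
X → X id
X → +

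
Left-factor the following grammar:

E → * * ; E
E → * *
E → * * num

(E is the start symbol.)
E → * * E'
E' → ; E
E' → ε
E' → num

Left-factoring transforms A → αβ₁ | αβ₂ into A → αA' and A' → β₁ | β₂
(α is the longest common prefix among the alternatives). Repeat until
no nonterminal has two alternatives with a common prefix.

Round 1: E has alternatives sharing prefix '* *'. Introduce E': E → * * E'
  Add: E' → ; E
  Add: E' → ε
  Add: E' → num

No remaining common prefixes — done.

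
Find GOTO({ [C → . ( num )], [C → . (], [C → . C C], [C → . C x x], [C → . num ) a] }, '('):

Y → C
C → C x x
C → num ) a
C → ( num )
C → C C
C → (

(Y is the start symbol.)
GOTO(I, '(') = CLOSURE({ [A → αX.β] : [A → α.Xβ] ∈ I, X = '(' })

Items with dot before '(', with the dot advanced:
  [C → . (] → [C → ( .]
  [C → . ( num )] → [C → ( . num )]
Closure adds nothing (no advanced item has the dot before a non-terminal).

GOTO = { [C → ( . num )], [C → ( .] }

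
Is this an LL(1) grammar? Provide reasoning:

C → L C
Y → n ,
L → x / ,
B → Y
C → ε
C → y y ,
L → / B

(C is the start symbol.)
Yes, the grammar is LL(1).

Relevant sets:
  FIRST(L) = { '/', 'x' }
  FOLLOW(C) = { $ }

For C:
  PREDICT(C → L C) = { '/', 'x' }
  PREDICT(C → ε) = { $ }
  PREDICT(C → y y ',') = { 'y' }
For L:
  PREDICT(L → x '/' ',') = { 'x' }
  PREDICT(L → '/' B) = { '/' }
Y, B have a single production, so nothing to check there.

All predict sets are disjoint. The grammar IS LL(1).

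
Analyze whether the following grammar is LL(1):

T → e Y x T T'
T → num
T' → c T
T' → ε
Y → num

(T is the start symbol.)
No. Predict set conflict for T': { 'c' }

A grammar is LL(1) if for each non-terminal N with multiple productions, the predict sets of those productions are pairwise disjoint, where PREDICT(N → α) = (FIRST(α) \ {ε}) ∪ (FOLLOW(N) if α ⇒* ε).

Relevant sets:
  FOLLOW(T') = { $, 'c' }

For T:
  PREDICT(T → e Y x T T') = { 'e' }
  PREDICT(T → num) = { 'num' }
For T':
  PREDICT(T' → c T) = { 'c' }
  PREDICT(T' → ε) = { $, 'c' }
Y has a single production, so nothing to check there.

Conflict found: Predict set conflict for T': { 'c' }
The grammar is NOT LL(1).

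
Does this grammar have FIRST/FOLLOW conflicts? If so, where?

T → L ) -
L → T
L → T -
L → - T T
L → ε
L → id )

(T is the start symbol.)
Nullable non-terminals: L.
FIRST sets used below: FIRST(T) = { ')', '-', 'id' }

L: nullable alternative(s) L → ε; FOLLOW(L) = { ')' }
  L → T: FIRST \ {ε} = { ')', '-', 'id' } — overlaps FOLLOW(L) on { ')' }: CONFLICT
  L → T -: FIRST \ {ε} = { ')', '-', 'id' } — overlaps FOLLOW(L) on { ')' }: CONFLICT
  L → - T T: FIRST \ {ε} = { '-' } — disjoint from FOLLOW(L)
  L → ε: FIRST \ {ε} = { } — this is the only nullable alternative, skip
  L → id ): FIRST \ {ε} = { 'id' } — disjoint from FOLLOW(L)

T has no nullable alternative, so no FIRST/FOLLOW check is needed there.

So the grammar has 2 FIRST/FOLLOW conflicts (marked CONFLICT above).

Answer: Yes. L → T with FOLLOW(L) on { ')' }; L → T '-' with FOLLOW(L) on { ')' }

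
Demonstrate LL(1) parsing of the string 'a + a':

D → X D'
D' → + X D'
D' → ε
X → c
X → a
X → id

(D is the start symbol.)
LL(1) parsing maintains a stack (initially the start symbol over $) and the input. At each step: if the stack top is a terminal, match it against the current input token; if it is a non-terminal N, replace it with the RHS of M[N, lookahead] (the unique production whose predict set contains the lookahead).

Stack is shown with the top on the left.

Stack     Input    Action
-------------------------
D $       a + a $  output D → X D'
X D' $    a + a $  output X → a
a D' $    a + a $  match 'a'
D' $      + a $    output D' → + X D'
+ X D' $  + a $    match '+'
X D' $    a $      output X → a
a D' $    a $      match 'a'
D' $      $        output D' → ε
$         $        accept

The string is accepted.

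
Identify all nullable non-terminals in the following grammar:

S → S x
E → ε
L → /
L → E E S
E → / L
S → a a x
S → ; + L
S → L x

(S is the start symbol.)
{ 'E' }

ε-productions: E → ε
So E is immediately nullable.
No further non-terminal can be added: every production for the remaining non-terminals contains a terminal or a non-nullable non-terminal.
Nullable = { 'E' }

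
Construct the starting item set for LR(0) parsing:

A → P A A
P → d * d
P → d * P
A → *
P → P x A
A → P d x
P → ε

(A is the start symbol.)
First, augment the grammar with A' → A
I₀ = CLOSURE({ [A' → . A] }):
  [A' → . A] has the dot before A: add [A → . P A A], [A → . *], [A → . P d x]
  [A → . P A A] has the dot before P: add [P → . d * d], [P → . d * P], [P → . P x A], [P → .]
No further items can be added.

I₀ = { [A → . *], [A → . P A A], [A → . P d x], [A' → . A], [P → . P x A], [P → . d * P], [P → . d * d], [P → .] }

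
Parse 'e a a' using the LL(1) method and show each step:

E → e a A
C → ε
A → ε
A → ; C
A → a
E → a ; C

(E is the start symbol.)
LL(1) parsing maintains a stack (initially the start symbol over $) and the input. At each step: if the stack top is a terminal, match it against the current input token; if it is a non-terminal N, replace it with the RHS of M[N, lookahead] (the unique production whose predict set contains the lookahead).

Stack is shown with the top on the left.

Stack    Input    Action
------------------------
E $      e a a $  output E → e a A
e a A $  e a a $  match 'e'
a A $    a a $    match 'a'
A $      a $      output A → a
a $      a $      match 'a'
$        $        accept

The string is accepted.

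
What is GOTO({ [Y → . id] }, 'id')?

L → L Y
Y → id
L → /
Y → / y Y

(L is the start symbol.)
GOTO(I, 'id') = CLOSURE({ [A → αX.β] : [A → α.Xβ] ∈ I, X = 'id' })

Items with dot before 'id', with the dot advanced:
  [Y → . id] → [Y → id .]
Closure adds nothing (no advanced item has the dot before a non-terminal).

GOTO = { [Y → id .] }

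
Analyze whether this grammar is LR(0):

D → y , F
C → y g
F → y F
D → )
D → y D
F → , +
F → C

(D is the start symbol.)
A grammar is LR(0) if no state in the canonical LR(0) collection has:
  - both a shift item (dot before a terminal) and a complete item (shift-reduce conflict), or
  - two or more complete items (reduce-reduce conflict; the accept item [D' → D .] counts as a complete item here).

Augment with D' → D and build the canonical LR(0) collection (I0 = CLOSURE({[D' → . D]}), then GOTO on every symbol after a dot until no new states appear). It has 13 states:
  I0: { [D → . )], [D → . y , F], [D → . y D], [D' → . D] }  — shift
  I1: { [D → ) .] }  — reduce
  I2: { [D' → D .] }  — accept
  I3: { [D → . )], [D → . y , F], [D → . y D], [D → y . , F], [D → y . D] }  — shift
  I4: { [C → . y g], [D → y , . F], [F → . , +], [F → . C], [F → . y F] }  — shift
  I5: { [D → y D .] }  — reduce
  I6: { [F → , . +] }  — shift
  I7: { [F → C .] }  — reduce
  I8: { [D → y , F .] }  — reduce
  I9: { [C → . y g], [C → y . g], [F → . , +], [F → . C], [F → . y F], [F → y . F] }  — shift
  I10: { [F → y F .] }  — reduce
  I11: { [C → y g .] }  — reduce
  I12: { [F → , + .] }  — reduce

Every state is either a pure shift/goto state or contains exactly one complete item and nothing to shift — no conflicts. The grammar is LR(0).

Answer: Yes, the grammar is LR(0)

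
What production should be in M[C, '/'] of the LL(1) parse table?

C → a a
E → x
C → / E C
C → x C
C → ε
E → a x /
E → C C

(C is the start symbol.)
To find M[C, '/'], we find productions for C where '/' is in the predict set (PREDICT(N → α) = (FIRST(α) \ {ε}) ∪ (FOLLOW(N) if α ⇒* ε)).

Relevant sets:
  FOLLOW(C) = { $, '/', 'a', 'x' }

C → a a: PREDICT = { 'a' }
C → / E C: PREDICT = { '/' }
  '/' is in predict set, so this production goes in M[C, '/']
C → x C: PREDICT = { 'x' }
C → ε: PREDICT = { $, '/', 'a', 'x' }
  '/' is in predict set, so this production goes in M[C, '/']

M[C, '/'] = C → / E C, C → ε  (a multiply-defined cell — the grammar is not LL(1))

Answer: C → / E C, C → ε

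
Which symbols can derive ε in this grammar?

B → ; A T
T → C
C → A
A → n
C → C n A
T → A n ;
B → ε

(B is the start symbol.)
{ 'B' }

A non-terminal is nullable if it can derive ε (the empty string): either it has an ε-production, or it has a production whose right-hand side consists entirely of nullable non-terminals.

ε-productions: B → ε
So B is immediately nullable.
No further non-terminal can be added: every production for the remaining non-terminals contains a terminal or a non-nullable non-terminal.
Nullable = { 'B' }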